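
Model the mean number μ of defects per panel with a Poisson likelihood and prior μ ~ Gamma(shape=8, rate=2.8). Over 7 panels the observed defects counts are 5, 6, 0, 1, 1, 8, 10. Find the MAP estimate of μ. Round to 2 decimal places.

Σxᵢ = 5+6+0+1+1+8+10 = 31, with n = 7.
Posterior ∝ μ^7e^(−2.8μ) · μ^31e^(−7μ) = μ^38e^(−9.8μ), i.e. Gamma(shape=39, rate=9.8).
The mode of a Gamma(a, b) with a ≥ 1 (shape–rate) is (a−1)/b = 38/9.8 ≈ 3.88.

μ̂_MAP = 3.88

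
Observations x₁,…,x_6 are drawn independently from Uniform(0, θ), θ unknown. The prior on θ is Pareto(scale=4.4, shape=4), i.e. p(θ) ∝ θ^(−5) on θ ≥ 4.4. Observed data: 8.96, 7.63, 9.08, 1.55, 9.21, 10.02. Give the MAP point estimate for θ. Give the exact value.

The Uniform(0, θ) likelihood is θ^(−n) for θ ≥ max(xᵢ), zero otherwise. Here max(xᵢ) = 10.02.
Posterior ∝ θ^(−5) · θ^(−6) = θ^(−11) on θ ≥ max(4.4, 10.02) = 10.02.
This density is strictly decreasing in θ, so the posterior mode lies at the lower boundary of the support.

θ̂_MAP = 10.02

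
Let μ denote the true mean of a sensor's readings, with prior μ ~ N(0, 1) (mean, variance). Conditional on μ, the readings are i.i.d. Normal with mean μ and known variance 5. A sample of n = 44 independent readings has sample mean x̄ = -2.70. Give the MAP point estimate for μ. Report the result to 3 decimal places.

n = 44, x̄ = -2.70.
For a Normal prior and Normal likelihood with known variance, the posterior is Normal; its mode equals its mean, the precision-weighted average.
Prior precision 1/σ₀² = 1/1 = 1; data precision n/σ² = 44/5 = 8.8.
μ̂ = (1·0 + 8.8·(-2.7)) / (1 + 8.8) = (-23.76)/9.8 = -594/245 ≈ -2.424.

μ̂_MAP = -2.424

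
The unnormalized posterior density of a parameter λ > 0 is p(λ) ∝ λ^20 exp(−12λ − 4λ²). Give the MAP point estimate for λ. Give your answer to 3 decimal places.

ℓ'(λ) = 20/λ − 12 − 8λ. Setting this to zero and multiplying by λ: 8λ² + 12λ − 20 = 0.
λ = (−12 + √(12² + 4·8·20)) / (2·8) = (−12 + √784) / 16 = (−12 + 28)/16 = 1.
ℓ''(λ) = −20/λ² − 8 < 0, confirming a maximum.

λ̂_MAP = 1.000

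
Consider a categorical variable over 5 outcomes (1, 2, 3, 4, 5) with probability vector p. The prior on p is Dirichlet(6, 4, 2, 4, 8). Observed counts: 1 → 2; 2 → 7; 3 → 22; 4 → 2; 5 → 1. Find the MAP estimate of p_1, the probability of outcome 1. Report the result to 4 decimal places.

MAP estimate: 0.1321

The posterior is Dirichlet(αᵢ + nᵢ) = Dirichlet(8, 11, 24, 6, 9).
For a Dirichlet(a₁,…,a_K) with all aᵢ > 1, the mode has j-th component (aⱼ − 1)/(Σaᵢ − K).
Here Σaᵢ = 58 and K = 5, so p_1 = (8 − 1)/(58 − 5) = 7/53 ≈ 0.1321.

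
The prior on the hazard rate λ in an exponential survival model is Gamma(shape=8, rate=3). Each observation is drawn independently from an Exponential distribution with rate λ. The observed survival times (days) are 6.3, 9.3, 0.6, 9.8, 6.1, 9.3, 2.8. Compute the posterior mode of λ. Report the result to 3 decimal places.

λ̂_MAP = 0.297

The Exponential(rate=λ) likelihood is ∝ λ^n e^(−λΣtᵢ). Here n = 7 and Σtᵢ = 6.3 + 9.3 + 0.6 + 9.8 + 6.1 + 9.3 + 2.8 = 44.2.
Posterior ∝ λ^7e^(−3λ) · λ^7e^(−44.2λ) = λ^14e^(−47.2λ), i.e. Gamma(15, 47.2).
Mode = (a−1)/b = 14/47.2 ≈ 0.297.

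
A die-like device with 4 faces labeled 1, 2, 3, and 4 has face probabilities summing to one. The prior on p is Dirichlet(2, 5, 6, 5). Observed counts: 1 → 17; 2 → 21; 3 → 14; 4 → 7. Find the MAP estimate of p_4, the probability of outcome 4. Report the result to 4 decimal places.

MAP estimate: 0.1507

The posterior is Dirichlet(αᵢ + nᵢ) = Dirichlet(19, 26, 20, 12).
For a Dirichlet(a₁,…,a_K) with all aᵢ > 1, the mode has j-th component (aⱼ − 1)/(Σaᵢ − K).
Here Σaᵢ = 77 and K = 4, so p_4 = (12 − 1)/(77 − 4) = 11/73 ≈ 0.1507.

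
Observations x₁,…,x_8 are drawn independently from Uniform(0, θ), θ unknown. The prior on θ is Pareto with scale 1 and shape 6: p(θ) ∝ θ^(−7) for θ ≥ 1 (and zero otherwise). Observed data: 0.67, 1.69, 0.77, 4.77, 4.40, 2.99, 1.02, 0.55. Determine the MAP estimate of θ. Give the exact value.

The Uniform(0, θ) likelihood is θ^(−n) for θ ≥ max(xᵢ), zero otherwise. Here max(xᵢ) = 4.77.
Posterior ∝ θ^(−7) · θ^(−8) = θ^(−15) on θ ≥ max(1, 4.77) = 4.77.
This density is strictly decreasing in θ, so the posterior mode lies at the lower boundary of the support.

θ̂_MAP = 4.77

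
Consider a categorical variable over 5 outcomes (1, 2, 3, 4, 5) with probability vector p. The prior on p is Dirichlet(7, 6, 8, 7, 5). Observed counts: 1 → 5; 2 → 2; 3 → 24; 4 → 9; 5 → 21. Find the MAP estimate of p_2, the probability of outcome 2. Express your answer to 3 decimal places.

MAP estimate: 0.079

The posterior is Dirichlet(αᵢ + nᵢ) = Dirichlet(12, 8, 32, 16, 26).
For a Dirichlet(a₁,…,a_K) with all aᵢ > 1, the mode has j-th component (aⱼ − 1)/(Σaᵢ − K).
Here Σaᵢ = 94 and K = 5, so p_2 = (8 − 1)/(94 − 5) = 7/89 ≈ 0.079.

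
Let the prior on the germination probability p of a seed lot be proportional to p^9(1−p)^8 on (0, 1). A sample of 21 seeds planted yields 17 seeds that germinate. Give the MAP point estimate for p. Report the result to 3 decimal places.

The prior density ∝ p^9(1−p)^8 is the kernel of Beta(10, 9).
Data: 17 successes in 21 trials. The binomial likelihood contributes p^17(1−p)^4, so the posterior is Beta(10+17, 9+4) = Beta(27, 13).
For Beta(a, b) with a, b > 1 the mode is (a−1)/(a+b−2) = 26/38 ≈ 0.684.

p̂_MAP = 0.684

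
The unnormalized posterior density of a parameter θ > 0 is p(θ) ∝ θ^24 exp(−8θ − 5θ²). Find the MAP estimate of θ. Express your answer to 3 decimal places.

θ̂_MAP = 1.200

ℓ'(θ) = 24/θ − 8 − 10θ. Setting this to zero and multiplying by θ: 10θ² + 8θ − 24 = 0.
θ = (−8 + √(8² + 4·10·24)) / (2·10) = (−8 + √1024) / 20 = (−8 + 32)/20 = 6/5.
ℓ''(θ) = −24/θ² − 10 < 0, confirming a maximum.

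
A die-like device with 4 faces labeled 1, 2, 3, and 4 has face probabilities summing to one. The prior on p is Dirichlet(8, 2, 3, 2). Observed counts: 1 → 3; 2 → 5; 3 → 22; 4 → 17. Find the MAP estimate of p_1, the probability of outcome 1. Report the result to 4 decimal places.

MAP estimate: 0.1724

The posterior is Dirichlet(αᵢ + nᵢ) = Dirichlet(11, 7, 25, 19).
For a Dirichlet(a₁,…,a_K) with all aᵢ > 1, the mode has j-th component (aⱼ − 1)/(Σaᵢ − K).
Here Σaᵢ = 62 and K = 4, so p_1 = (11 − 1)/(62 − 4) = 10/58 ≈ 0.1724.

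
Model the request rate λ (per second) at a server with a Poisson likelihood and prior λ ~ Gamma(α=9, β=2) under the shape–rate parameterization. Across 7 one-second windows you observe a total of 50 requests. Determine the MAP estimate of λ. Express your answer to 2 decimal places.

λ̂_MAP = 6.44

Σxᵢ = 50, n = 7.
Posterior ∝ λ^8e^(−2λ) · λ^50e^(−7λ) = λ^58e^(−9λ), i.e. Gamma(shape=59, rate=9).
The mode of a Gamma(a, b) with a ≥ 1 (shape–rate) is (a−1)/b = 58/9 ≈ 6.44.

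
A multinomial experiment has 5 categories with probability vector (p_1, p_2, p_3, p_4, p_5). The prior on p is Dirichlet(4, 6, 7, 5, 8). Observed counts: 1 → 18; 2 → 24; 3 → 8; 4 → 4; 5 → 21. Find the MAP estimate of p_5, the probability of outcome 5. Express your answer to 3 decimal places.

The posterior is Dirichlet(αᵢ + nᵢ) = Dirichlet(22, 30, 15, 9, 29).
For a Dirichlet(a₁,…,a_K) with all aᵢ > 1, the mode has j-th component (aⱼ − 1)/(Σaᵢ − K).
Here Σaᵢ = 105 and K = 5, so p_5 = (29 − 1)/(105 − 5) = 28/100 ≈ 0.280.

MAP estimate: 0.280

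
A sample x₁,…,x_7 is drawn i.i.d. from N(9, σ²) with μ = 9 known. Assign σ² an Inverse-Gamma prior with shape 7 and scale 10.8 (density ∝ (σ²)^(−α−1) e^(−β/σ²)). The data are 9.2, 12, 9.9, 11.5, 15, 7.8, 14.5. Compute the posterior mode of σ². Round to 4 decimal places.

σ̂²_MAP = 4.5822

Sum of squared deviations about the known mean: SS = (9.2−9)² + (12−9)² + (9.9−9)² + (11.5−9)² + (15−9)² + (7.8−9)² + (14.5−9)² = 83.79.
The Normal likelihood contributes (σ²)^(−n/2) exp(−SS/(2σ²)), so the posterior is Inverse-Gamma(α + n/2, β + SS/2) = Inverse-Gamma(10.5, 52.695).
The mode of Inverse-Gamma(a, b) is b/(a+1) = 52.695/11.5 ≈ 4.5822.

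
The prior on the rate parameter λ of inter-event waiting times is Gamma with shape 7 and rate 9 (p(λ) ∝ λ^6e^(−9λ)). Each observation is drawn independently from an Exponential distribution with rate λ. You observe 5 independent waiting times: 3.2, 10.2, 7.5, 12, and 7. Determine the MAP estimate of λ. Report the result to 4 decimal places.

λ̂_MAP = 0.2249

The Exponential(rate=λ) likelihood is ∝ λ^n e^(−λΣtᵢ). Here n = 5 and Σtᵢ = 3.2 + 10.2 + 7.5 + 12 + 7 = 39.9.
Posterior ∝ λ^6e^(−9λ) · λ^5e^(−39.9λ) = λ^11e^(−48.9λ), i.e. Gamma(12, 48.9).
Mode = (a−1)/b = 11/48.9 ≈ 0.2249.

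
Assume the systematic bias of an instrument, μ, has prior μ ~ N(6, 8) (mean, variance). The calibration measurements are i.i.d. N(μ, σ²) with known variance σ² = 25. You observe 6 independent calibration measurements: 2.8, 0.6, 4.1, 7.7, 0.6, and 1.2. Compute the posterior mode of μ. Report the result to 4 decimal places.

n = 6; x̄ = (2.8 + 0.6 + 4.1 + 7.7 + 0.6 + 1.2)/6 = 17/6 = 17/6 ≈ 2.8333.
For a Normal prior and Normal likelihood with known variance, the posterior is Normal; its mode equals its mean, the precision-weighted average.
Prior precision 1/σ₀² = 1/8 = 0.125; data precision n/σ² = 6/25 = 0.24.
μ̂ = (0.125·6 + 0.24·(17/6)) / (0.125 + 0.24) = 1.43/0.365 = 286/73 ≈ 3.9178.

μ̂_MAP = 3.9178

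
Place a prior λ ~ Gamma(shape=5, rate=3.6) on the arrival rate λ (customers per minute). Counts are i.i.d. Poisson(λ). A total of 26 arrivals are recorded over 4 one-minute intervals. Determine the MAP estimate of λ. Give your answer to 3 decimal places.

Σxᵢ = 26, n = 4.
Posterior ∝ λ^4e^(−3.6λ) · λ^26e^(−4λ) = λ^30e^(−7.6λ), i.e. Gamma(shape=31, rate=7.6).
The mode of a Gamma(a, b) with a ≥ 1 (shape–rate) is (a−1)/b = 30/7.6 ≈ 3.947.

λ̂_MAP = 3.947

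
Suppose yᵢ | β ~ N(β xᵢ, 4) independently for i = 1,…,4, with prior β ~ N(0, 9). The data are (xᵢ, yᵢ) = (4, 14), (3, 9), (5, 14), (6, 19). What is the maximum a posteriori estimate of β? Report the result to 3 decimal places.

log p(β | y) = −Σ(yᵢ − βxᵢ)²/(2·4) − β²/(2·9) + const.
Setting the derivative to zero: Σxᵢ(yᵢ − βxᵢ)/4 − β/9 = 0, so β = Σxᵢyᵢ / (Σxᵢ² + σ²/τ²).
Σxᵢyᵢ = 4·14 + 3·9 + 5·14 + 6·19 = 267; Σxᵢ² = 86; σ²/τ² = 4/9.
β̂_MAP = 267 / (86 + 4/9) = 267/(778/9) = 2403/778 ≈ 3.089.

β̂_MAP = 3.089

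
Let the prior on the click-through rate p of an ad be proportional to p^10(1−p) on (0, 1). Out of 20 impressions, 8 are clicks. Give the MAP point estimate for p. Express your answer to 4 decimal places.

The prior density ∝ p^10(1−p)^1 is the kernel of Beta(11, 2).
Data: 8 successes in 20 trials. The binomial likelihood contributes p^8(1−p)^12, so the posterior is Beta(11+8, 2+12) = Beta(19, 14).
For Beta(a, b) with a, b > 1 the mode is (a−1)/(a+b−2) = 18/31 ≈ 0.5806.

p̂_MAP = 0.5806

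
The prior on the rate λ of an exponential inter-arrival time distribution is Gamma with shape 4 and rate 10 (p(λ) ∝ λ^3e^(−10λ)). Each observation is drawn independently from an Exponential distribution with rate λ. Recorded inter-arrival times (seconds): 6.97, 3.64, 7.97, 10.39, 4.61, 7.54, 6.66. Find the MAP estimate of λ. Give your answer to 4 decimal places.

λ̂_MAP = 0.1731

The Exponential(rate=λ) likelihood is ∝ λ^n e^(−λΣtᵢ). Here n = 7 and Σtᵢ = 6.97 + 3.64 + 7.97 + 10.39 + 4.61 + 7.54 + 6.66 = 47.78.
Posterior ∝ λ^3e^(−10λ) · λ^7e^(−47.78λ) = λ^10e^(−57.78λ), i.e. Gamma(11, 57.78).
Mode = (a−1)/b = 10/57.78 ≈ 0.1731.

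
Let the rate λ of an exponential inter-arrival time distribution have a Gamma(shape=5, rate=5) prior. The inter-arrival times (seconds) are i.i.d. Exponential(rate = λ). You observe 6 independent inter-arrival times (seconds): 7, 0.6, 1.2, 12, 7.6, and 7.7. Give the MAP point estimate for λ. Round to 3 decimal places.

λ̂_MAP = 0.243

The Exponential(rate=λ) likelihood is ∝ λ^n e^(−λΣtᵢ). Here n = 6 and Σtᵢ = 7 + 0.6 + 1.2 + 12 + 7.6 + 7.7 = 36.1.
Posterior ∝ λ^4e^(−5λ) · λ^6e^(−36.1λ) = λ^10e^(−41.1λ), i.e. Gamma(11, 41.1).
Mode = (a−1)/b = 10/41.1 ≈ 0.243.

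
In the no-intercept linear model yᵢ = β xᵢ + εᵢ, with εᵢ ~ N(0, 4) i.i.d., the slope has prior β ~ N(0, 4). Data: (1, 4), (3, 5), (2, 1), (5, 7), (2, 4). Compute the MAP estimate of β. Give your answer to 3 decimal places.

β̂_MAP = 1.455

log p(β | y) = −Σ(yᵢ − βxᵢ)²/(2·4) − β²/(2·4) + const.
Setting the derivative to zero: Σxᵢ(yᵢ − βxᵢ)/4 − β/4 = 0, so β = Σxᵢyᵢ / (Σxᵢ² + σ²/τ²).
Σxᵢyᵢ = 1·4 + 3·5 + 2·1 + 5·7 + 2·4 = 64; Σxᵢ² = 43; σ²/τ² = 1.
β̂_MAP = 64 / (43 + 1) = 64/44 ≈ 1.455.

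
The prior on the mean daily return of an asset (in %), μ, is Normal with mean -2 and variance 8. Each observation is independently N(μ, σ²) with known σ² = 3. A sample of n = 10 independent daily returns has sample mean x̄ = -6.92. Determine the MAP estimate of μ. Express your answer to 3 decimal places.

μ̂_MAP = -6.742

n = 10, x̄ = -6.92.
For a Normal prior and Normal likelihood with known variance, the posterior is Normal; its mode equals its mean, the precision-weighted average.
Prior precision 1/σ₀² = 1/8 = 0.125; data precision n/σ² = 10/3.
μ̂ = (0.125·(-2) + (10/3)·(-6.92)) / (0.125 + 10/3) = (-1399/60)/(83/24) = -2798/415 ≈ -6.742.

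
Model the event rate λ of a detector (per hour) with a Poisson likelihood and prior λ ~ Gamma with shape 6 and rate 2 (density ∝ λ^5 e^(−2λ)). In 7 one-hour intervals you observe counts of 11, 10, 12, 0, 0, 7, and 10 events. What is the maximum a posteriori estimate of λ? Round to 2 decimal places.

Σxᵢ = 11+10+12+0+0+7+10 = 50, with n = 7.
Posterior ∝ λ^5e^(−2λ) · λ^50e^(−7λ) = λ^55e^(−9λ), i.e. Gamma(shape=56, rate=9).
The mode of a Gamma(a, b) with a ≥ 1 (shape–rate) is (a−1)/b = 55/9 ≈ 6.11.

λ̂_MAP = 6.11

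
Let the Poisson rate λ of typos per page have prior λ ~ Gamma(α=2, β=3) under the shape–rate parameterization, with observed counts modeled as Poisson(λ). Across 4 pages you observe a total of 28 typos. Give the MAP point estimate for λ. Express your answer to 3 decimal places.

λ̂_MAP = 4.143

Σxᵢ = 28, n = 4.
Posterior ∝ λe^(−3λ) · λ^28e^(−4λ) = λ^29e^(−7λ), i.e. Gamma(shape=30, rate=7).
The mode of a Gamma(a, b) with a ≥ 1 (shape–rate) is (a−1)/b = 29/7 ≈ 4.143.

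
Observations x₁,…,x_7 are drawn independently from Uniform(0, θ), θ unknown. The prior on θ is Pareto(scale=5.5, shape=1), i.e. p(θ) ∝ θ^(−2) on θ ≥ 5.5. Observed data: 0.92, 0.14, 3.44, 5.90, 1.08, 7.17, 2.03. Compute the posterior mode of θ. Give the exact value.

The Uniform(0, θ) likelihood is θ^(−n) for θ ≥ max(xᵢ), zero otherwise. Here max(xᵢ) = 7.17.
Posterior ∝ θ^(−2) · θ^(−7) = θ^(−9) on θ ≥ max(5.5, 7.17) = 7.17.
This density is strictly decreasing in θ, so the posterior mode lies at the lower boundary of the support.

θ̂_MAP = 7.17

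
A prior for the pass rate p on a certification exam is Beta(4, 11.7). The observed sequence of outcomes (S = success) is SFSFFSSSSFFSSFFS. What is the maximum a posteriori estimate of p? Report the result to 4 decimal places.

p̂_MAP = 0.4040

Prior: Beta(4, 11.7).
Data: 9 successes in 16 trials (from the sequence). The binomial likelihood contributes p^9(1−p)^7, so the posterior is Beta(4+9, 11.7+7) = Beta(13, 18.7).
For Beta(a, b) with a, b > 1 the mode is (a−1)/(a+b−2) = 12/29.7 ≈ 0.4040.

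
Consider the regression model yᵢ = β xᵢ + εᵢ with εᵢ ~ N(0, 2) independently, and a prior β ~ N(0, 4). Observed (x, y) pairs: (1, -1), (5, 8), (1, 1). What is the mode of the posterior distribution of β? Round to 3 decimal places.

β̂_MAP = 1.455

log p(β | y) = −Σ(yᵢ − βxᵢ)²/(2·2) − β²/(2·4) + const.
Setting the derivative to zero: Σxᵢ(yᵢ − βxᵢ)/2 − β/4 = 0, so β = Σxᵢyᵢ / (Σxᵢ² + σ²/τ²).
Σxᵢyᵢ = 1·(-1) + 5·8 + 1·1 = 40; Σxᵢ² = 27; σ²/τ² = 0.5.
β̂_MAP = 40 / (27 + 0.5) = 40/27.5 ≈ 1.455.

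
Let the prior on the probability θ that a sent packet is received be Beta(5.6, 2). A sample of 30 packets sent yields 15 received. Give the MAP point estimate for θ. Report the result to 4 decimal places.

Prior: Beta(5.6, 2).
Data: 15 successes in 30 trials. The binomial likelihood contributes θ^15(1−θ)^15, so the posterior is Beta(5.6+15, 2+15) = Beta(20.6, 17).
For Beta(a, b) with a, b > 1 the mode is (a−1)/(a+b−2) = 19.6/35.6 ≈ 0.5506.

θ̂_MAP = 0.5506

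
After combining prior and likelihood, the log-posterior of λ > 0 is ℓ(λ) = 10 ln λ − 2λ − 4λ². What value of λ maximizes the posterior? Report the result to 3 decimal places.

ℓ'(λ) = 10/λ − 2 − 8λ. Setting this to zero and multiplying by λ: 8λ² + 2λ − 10 = 0.
λ = (−2 + √(2² + 4·8·10)) / (2·8) = (−2 + √324) / 16 = (−2 + 18)/16 = 1.
ℓ''(λ) = −10/λ² − 8 < 0, confirming a maximum.

λ̂_MAP = 1.000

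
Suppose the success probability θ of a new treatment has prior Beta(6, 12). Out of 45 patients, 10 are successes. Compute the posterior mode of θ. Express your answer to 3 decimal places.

Prior: Beta(6, 12).
Data: 10 successes in 45 trials. The binomial likelihood contributes θ^10(1−θ)^35, so the posterior is Beta(6+10, 12+35) = Beta(16, 47).
For Beta(a, b) with a, b > 1 the mode is (a−1)/(a+b−2) = 15/61 ≈ 0.246.

θ̂_MAP = 0.246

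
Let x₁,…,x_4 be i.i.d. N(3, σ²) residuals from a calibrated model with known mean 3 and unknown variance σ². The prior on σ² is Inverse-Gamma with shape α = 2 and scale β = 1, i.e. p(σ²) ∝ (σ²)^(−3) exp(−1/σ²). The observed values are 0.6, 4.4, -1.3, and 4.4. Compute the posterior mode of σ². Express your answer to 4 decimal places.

σ̂²_MAP = 3.0170

Sum of squared deviations about the known mean: SS = (0.6−3)² + (4.4−3)² + (-1.3−3)² + (4.4−3)² = 28.17.
The Normal likelihood contributes (σ²)^(−n/2) exp(−SS/(2σ²)), so the posterior is Inverse-Gamma(α + n/2, β + SS/2) = Inverse-Gamma(4, 15.085).
The mode of Inverse-Gamma(a, b) is b/(a+1) = 15.085/5 ≈ 3.0170.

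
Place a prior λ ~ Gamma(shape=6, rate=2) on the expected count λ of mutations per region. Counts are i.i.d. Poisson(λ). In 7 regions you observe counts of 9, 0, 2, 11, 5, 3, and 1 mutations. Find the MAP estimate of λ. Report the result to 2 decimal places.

λ̂_MAP = 4.00

Σxᵢ = 9+0+2+11+5+3+1 = 31, with n = 7.
Posterior ∝ λ^5e^(−2λ) · λ^31e^(−7λ) = λ^36e^(−9λ), i.e. Gamma(shape=37, rate=9).
The mode of a Gamma(a, b) with a ≥ 1 (shape–rate) is (a−1)/b = 36/9 ≈ 4.00.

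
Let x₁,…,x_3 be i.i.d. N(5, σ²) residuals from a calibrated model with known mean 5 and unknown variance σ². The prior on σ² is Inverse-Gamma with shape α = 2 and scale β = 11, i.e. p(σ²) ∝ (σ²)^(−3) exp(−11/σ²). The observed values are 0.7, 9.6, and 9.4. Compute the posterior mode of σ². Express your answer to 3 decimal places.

σ̂²_MAP = 9.001

Sum of squared deviations about the known mean: SS = (0.7−5)² + (9.6−5)² + (9.4−5)² = 59.01.
The Normal likelihood contributes (σ²)^(−n/2) exp(−SS/(2σ²)), so the posterior is Inverse-Gamma(α + n/2, β + SS/2) = Inverse-Gamma(3.5, 40.505).
The mode of Inverse-Gamma(a, b) is b/(a+1) = 40.505/4.5 ≈ 9.001.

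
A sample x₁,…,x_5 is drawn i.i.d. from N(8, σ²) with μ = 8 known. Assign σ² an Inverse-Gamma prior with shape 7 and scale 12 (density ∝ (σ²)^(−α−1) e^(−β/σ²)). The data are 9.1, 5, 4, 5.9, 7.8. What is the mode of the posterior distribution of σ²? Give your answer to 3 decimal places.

σ̂²_MAP = 2.603

Sum of squared deviations about the known mean: SS = (9.1−8)² + (5−8)² + (4−8)² + (5.9−8)² + (7.8−8)² = 30.66.
The Normal likelihood contributes (σ²)^(−n/2) exp(−SS/(2σ²)), so the posterior is Inverse-Gamma(α + n/2, β + SS/2) = Inverse-Gamma(9.5, 27.33).
The mode of Inverse-Gamma(a, b) is b/(a+1) = 27.33/10.5 ≈ 2.603.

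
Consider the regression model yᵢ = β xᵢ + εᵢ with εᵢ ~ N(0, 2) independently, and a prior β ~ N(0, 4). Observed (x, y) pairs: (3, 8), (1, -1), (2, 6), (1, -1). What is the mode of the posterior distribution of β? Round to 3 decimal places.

log p(β | y) = −Σ(yᵢ − βxᵢ)²/(2·2) − β²/(2·4) + const.
Setting the derivative to zero: Σxᵢ(yᵢ − βxᵢ)/2 − β/4 = 0, so β = Σxᵢyᵢ / (Σxᵢ² + σ²/τ²).
Σxᵢyᵢ = 3·8 + 1·(-1) + 2·6 + 1·(-1) = 34; Σxᵢ² = 15; σ²/τ² = 0.5.
β̂_MAP = 34 / (15 + 0.5) = 34/15.5 ≈ 2.194.

β̂_MAP = 2.194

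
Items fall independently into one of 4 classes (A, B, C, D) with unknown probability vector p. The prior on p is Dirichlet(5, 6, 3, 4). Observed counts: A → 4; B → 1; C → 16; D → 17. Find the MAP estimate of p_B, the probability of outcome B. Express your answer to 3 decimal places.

The posterior is Dirichlet(αᵢ + nᵢ) = Dirichlet(9, 7, 19, 21).
For a Dirichlet(a₁,…,a_K) with all aᵢ > 1, the mode has j-th component (aⱼ − 1)/(Σaᵢ − K).
Here Σaᵢ = 56 and K = 4, so p_B = (7 − 1)/(56 − 4) = 6/52 ≈ 0.115.

MAP estimate of p_B = 0.115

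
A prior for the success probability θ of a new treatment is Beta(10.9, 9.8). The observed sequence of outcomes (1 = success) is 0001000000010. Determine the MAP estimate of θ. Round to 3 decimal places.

Prior: Beta(10.9, 9.8).
Data: 2 successes in 13 trials (from the sequence). The binomial likelihood contributes θ^2(1−θ)^11, so the posterior is Beta(10.9+2, 9.8+11) = Beta(12.9, 20.8).
For Beta(a, b) with a, b > 1 the mode is (a−1)/(a+b−2) = 11.9/31.7 ≈ 0.375.

θ̂_MAP = 0.375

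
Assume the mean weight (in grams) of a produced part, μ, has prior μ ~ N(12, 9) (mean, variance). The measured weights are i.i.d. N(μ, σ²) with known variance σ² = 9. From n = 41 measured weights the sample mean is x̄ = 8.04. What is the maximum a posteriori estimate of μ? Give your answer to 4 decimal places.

n = 41, x̄ = 8.04.
For a Normal prior and Normal likelihood with known variance, the posterior is Normal; its mode equals its mean, the precision-weighted average.
Prior precision 1/σ₀² = 1/9; data precision n/σ² = 41/9.
μ̂ = ((1/9)·12 + (41/9)·8.04) / (1/9 + 41/9) = 37.96/(14/3) = 2847/350 ≈ 8.1343.

μ̂_MAP = 8.1343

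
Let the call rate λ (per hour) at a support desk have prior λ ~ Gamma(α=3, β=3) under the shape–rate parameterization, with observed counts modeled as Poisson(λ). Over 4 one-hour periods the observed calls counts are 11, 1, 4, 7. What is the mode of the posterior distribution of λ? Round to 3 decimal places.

λ̂_MAP = 3.571

Σxᵢ = 11+1+4+7 = 23, with n = 4.
Posterior ∝ λ^2e^(−3λ) · λ^23e^(−4λ) = λ^25e^(−7λ), i.e. Gamma(shape=26, rate=7).
The mode of a Gamma(a, b) with a ≥ 1 (shape–rate) is (a−1)/b = 25/7 ≈ 3.571.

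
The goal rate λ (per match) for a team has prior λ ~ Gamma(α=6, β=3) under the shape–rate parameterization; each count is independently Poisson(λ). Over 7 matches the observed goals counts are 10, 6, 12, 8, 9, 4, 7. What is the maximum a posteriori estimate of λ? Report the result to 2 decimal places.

Σxᵢ = 10+6+12+8+9+4+7 = 56, with n = 7.
Posterior ∝ λ^5e^(−3λ) · λ^56e^(−7λ) = λ^61e^(−10λ), i.e. Gamma(shape=62, rate=10).
The mode of a Gamma(a, b) with a ≥ 1 (shape–rate) is (a−1)/b = 61/10 ≈ 6.10.

λ̂_MAP = 6.10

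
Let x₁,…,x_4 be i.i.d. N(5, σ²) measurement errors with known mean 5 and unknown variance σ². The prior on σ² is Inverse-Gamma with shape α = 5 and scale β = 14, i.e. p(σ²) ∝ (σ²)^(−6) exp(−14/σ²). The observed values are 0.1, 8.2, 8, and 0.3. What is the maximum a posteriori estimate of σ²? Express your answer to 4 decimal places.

Sum of squared deviations about the known mean: SS = (0.1−5)² + (8.2−5)² + (8−5)² + (0.3−5)² = 65.34.
The Normal likelihood contributes (σ²)^(−n/2) exp(−SS/(2σ²)), so the posterior is Inverse-Gamma(α + n/2, β + SS/2) = Inverse-Gamma(7, 46.67).
The mode of Inverse-Gamma(a, b) is b/(a+1) = 46.67/8 ≈ 5.8338.

σ̂²_MAP = 5.8338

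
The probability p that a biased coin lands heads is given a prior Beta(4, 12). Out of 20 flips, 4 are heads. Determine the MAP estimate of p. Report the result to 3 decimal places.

Prior: Beta(4, 12).
Data: 4 successes in 20 trials. The binomial likelihood contributes p^4(1−p)^16, so the posterior is Beta(4+4, 12+16) = Beta(8, 28).
For Beta(a, b) with a, b > 1 the mode is (a−1)/(a+b−2) = 7/34 ≈ 0.206.

p̂_MAP = 0.206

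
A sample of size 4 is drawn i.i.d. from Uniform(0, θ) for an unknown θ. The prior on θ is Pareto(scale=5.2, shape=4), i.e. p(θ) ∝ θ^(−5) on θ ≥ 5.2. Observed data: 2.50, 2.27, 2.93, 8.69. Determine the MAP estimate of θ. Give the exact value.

θ̂_MAP = 8.69

The Uniform(0, θ) likelihood is θ^(−n) for θ ≥ max(xᵢ), zero otherwise. Here max(xᵢ) = 8.69.
Posterior ∝ θ^(−5) · θ^(−4) = θ^(−9) on θ ≥ max(5.2, 8.69) = 8.69.
This density is strictly decreasing in θ, so the posterior mode lies at the lower boundary of the support.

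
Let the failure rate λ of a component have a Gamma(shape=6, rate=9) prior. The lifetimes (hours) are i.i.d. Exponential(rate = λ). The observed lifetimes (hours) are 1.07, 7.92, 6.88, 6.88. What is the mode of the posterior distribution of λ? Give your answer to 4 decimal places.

λ̂_MAP = 0.2835

The Exponential(rate=λ) likelihood is ∝ λ^n e^(−λΣtᵢ). Here n = 4 and Σtᵢ = 1.07 + 7.92 + 6.88 + 6.88 = 22.75.
Posterior ∝ λ^5e^(−9λ) · λ^4e^(−22.75λ) = λ^9e^(−31.75λ), i.e. Gamma(10, 31.75).
Mode = (a−1)/b = 9/31.75 ≈ 0.2835.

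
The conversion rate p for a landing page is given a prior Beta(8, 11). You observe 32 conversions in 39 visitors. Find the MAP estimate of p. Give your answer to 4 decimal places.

p̂_MAP = 0.6964

Prior: Beta(8, 11).
Data: 32 successes in 39 trials. The binomial likelihood contributes p^32(1−p)^7, so the posterior is Beta(8+32, 11+7) = Beta(40, 18).
For Beta(a, b) with a, b > 1 the mode is (a−1)/(a+b−2) = 39/56 ≈ 0.6964.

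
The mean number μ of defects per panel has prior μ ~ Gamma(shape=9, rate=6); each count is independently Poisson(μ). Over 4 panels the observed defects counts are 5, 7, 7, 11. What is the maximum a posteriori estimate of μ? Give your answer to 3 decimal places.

μ̂_MAP = 3.800

Σxᵢ = 5+7+7+11 = 30, with n = 4.
Posterior ∝ μ^8e^(−6μ) · μ^30e^(−4μ) = μ^38e^(−10μ), i.e. Gamma(shape=39, rate=10).
The mode of a Gamma(a, b) with a ≥ 1 (shape–rate) is (a−1)/b = 38/10 ≈ 3.800.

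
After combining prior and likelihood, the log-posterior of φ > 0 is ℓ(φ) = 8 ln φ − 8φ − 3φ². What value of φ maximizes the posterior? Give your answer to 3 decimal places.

ℓ'(φ) = 8/φ − 8 − 6φ. Setting this to zero and multiplying by φ: 6φ² + 8φ − 8 = 0.
φ = (−8 + √(8² + 4·6·8)) / (2·6) = (−8 + √256) / 12 = (−8 + 16)/12 = 2/3.
ℓ''(φ) = −8/φ² − 6 < 0, confirming a maximum.

φ̂_MAP = 0.667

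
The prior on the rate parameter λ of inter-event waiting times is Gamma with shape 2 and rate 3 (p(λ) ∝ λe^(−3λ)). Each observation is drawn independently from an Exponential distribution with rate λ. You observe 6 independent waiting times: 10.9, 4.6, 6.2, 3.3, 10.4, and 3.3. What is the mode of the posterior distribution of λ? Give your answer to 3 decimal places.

λ̂_MAP = 0.168

The Exponential(rate=λ) likelihood is ∝ λ^n e^(−λΣtᵢ). Here n = 6 and Σtᵢ = 10.9 + 4.6 + 6.2 + 3.3 + 10.4 + 3.3 = 38.7.
Posterior ∝ λe^(−3λ) · λ^6e^(−38.7λ) = λ^7e^(−41.7λ), i.e. Gamma(8, 41.7).
Mode = (a−1)/b = 7/41.7 ≈ 0.168.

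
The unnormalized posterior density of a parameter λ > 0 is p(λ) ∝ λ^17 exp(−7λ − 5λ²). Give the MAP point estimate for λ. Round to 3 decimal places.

ℓ'(λ) = 17/λ − 7 − 10λ. Setting this to zero and multiplying by λ: 10λ² + 7λ − 17 = 0.
λ = (−7 + √(7² + 4·10·17)) / (2·10) = (−7 + √729) / 20 = (−7 + 27)/20 = 1.
ℓ''(λ) = −17/λ² − 10 < 0, confirming a maximum.

λ̂_MAP = 1.000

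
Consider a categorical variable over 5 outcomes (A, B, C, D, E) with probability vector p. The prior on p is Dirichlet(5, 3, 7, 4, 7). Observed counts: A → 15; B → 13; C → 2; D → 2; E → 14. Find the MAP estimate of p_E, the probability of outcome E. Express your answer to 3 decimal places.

MAP estimate of p_E = 0.299

The posterior is Dirichlet(αᵢ + nᵢ) = Dirichlet(20, 16, 9, 6, 21).
For a Dirichlet(a₁,…,a_K) with all aᵢ > 1, the mode has j-th component (aⱼ − 1)/(Σaᵢ − K).
Here Σaᵢ = 72 and K = 5, so p_E = (21 − 1)/(72 − 5) = 20/67 ≈ 0.299.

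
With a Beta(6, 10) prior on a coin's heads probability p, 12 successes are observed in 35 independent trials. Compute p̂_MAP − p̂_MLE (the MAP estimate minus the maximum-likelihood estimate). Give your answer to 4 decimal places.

Posterior is Beta(18, 33); MAP = (18−1)/(51−2) = 17/49 ≈ 0.34694.
MLE ignores the prior: p̂_MLE = k/n = 12/35 ≈ 0.34286.
Difference = 17/49 − 12/35 = 1/245 ≈ 0.0041.

MAP − MLE = 0.0041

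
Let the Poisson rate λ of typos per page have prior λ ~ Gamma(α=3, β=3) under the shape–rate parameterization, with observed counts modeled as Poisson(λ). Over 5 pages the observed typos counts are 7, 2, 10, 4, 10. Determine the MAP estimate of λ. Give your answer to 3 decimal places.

Σxᵢ = 7+2+10+4+10 = 33, with n = 5.
Posterior ∝ λ^2e^(−3λ) · λ^33e^(−5λ) = λ^35e^(−8λ), i.e. Gamma(shape=36, rate=8).
The mode of a Gamma(a, b) with a ≥ 1 (shape–rate) is (a−1)/b = 35/8 ≈ 4.375.

λ̂_MAP = 4.375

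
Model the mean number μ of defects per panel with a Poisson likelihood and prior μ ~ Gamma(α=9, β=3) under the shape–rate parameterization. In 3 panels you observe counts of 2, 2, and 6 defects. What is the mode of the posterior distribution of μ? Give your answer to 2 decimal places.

Σxᵢ = 2+2+6 = 10, with n = 3.
Posterior ∝ μ^8e^(−3μ) · μ^10e^(−3μ) = μ^18e^(−6μ), i.e. Gamma(shape=19, rate=6).
The mode of a Gamma(a, b) with a ≥ 1 (shape–rate) is (a−1)/b = 18/6 ≈ 3.00.

μ̂_MAP = 3.00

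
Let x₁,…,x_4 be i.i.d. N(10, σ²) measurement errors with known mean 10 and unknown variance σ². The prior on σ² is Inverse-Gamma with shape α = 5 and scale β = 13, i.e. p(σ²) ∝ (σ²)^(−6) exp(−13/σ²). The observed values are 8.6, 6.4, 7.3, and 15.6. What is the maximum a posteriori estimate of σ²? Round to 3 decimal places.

σ̂²_MAP = 4.973

Sum of squared deviations about the known mean: SS = (8.6−10)² + (6.4−10)² + (7.3−10)² + (15.6−10)² = 53.57.
The Normal likelihood contributes (σ²)^(−n/2) exp(−SS/(2σ²)), so the posterior is Inverse-Gamma(α + n/2, β + SS/2) = Inverse-Gamma(7, 39.785).
The mode of Inverse-Gamma(a, b) is b/(a+1) = 39.785/8 ≈ 4.973.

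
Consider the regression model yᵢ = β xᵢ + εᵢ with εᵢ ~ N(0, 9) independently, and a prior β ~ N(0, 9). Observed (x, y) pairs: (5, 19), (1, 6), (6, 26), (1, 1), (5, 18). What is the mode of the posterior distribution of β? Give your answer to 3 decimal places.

β̂_MAP = 3.910

log p(β | y) = −Σ(yᵢ − βxᵢ)²/(2·9) − β²/(2·9) + const.
Setting the derivative to zero: Σxᵢ(yᵢ − βxᵢ)/9 − β/9 = 0, so β = Σxᵢyᵢ / (Σxᵢ² + σ²/τ²).
Σxᵢyᵢ = 5·19 + 1·6 + 6·26 + 1·1 + 5·18 = 348; Σxᵢ² = 88; σ²/τ² = 1.
β̂_MAP = 348 / (88 + 1) = 348/89 ≈ 3.910.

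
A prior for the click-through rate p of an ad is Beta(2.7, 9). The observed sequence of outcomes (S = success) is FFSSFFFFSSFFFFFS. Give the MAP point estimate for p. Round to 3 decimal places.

Prior: Beta(2.7, 9).
Data: 5 successes in 16 trials (from the sequence). The binomial likelihood contributes p^5(1−p)^11, so the posterior is Beta(2.7+5, 9+11) = Beta(7.7, 20).
For Beta(a, b) with a, b > 1 the mode is (a−1)/(a+b−2) = 6.7/25.7 ≈ 0.261.

p̂_MAP = 0.261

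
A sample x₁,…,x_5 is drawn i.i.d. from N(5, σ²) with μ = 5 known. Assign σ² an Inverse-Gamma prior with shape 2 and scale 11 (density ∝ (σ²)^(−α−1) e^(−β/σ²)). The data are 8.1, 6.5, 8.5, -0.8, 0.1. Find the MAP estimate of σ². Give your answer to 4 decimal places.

σ̂²_MAP = 9.4327

Sum of squared deviations about the known mean: SS = (8.1−5)² + (6.5−5)² + (8.5−5)² + (-0.8−5)² + (0.1−5)² = 81.76.
The Normal likelihood contributes (σ²)^(−n/2) exp(−SS/(2σ²)), so the posterior is Inverse-Gamma(α + n/2, β + SS/2) = Inverse-Gamma(4.5, 51.88).
The mode of Inverse-Gamma(a, b) is b/(a+1) = 51.88/5.5 ≈ 9.4327.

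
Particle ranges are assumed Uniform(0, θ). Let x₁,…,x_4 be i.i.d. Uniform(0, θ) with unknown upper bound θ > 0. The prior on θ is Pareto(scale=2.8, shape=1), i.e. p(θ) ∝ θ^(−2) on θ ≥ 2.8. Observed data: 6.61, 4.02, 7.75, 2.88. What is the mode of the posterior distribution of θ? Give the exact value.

The Uniform(0, θ) likelihood is θ^(−n) for θ ≥ max(xᵢ), zero otherwise. Here max(xᵢ) = 7.75.
Posterior ∝ θ^(−2) · θ^(−4) = θ^(−6) on θ ≥ max(2.8, 7.75) = 7.75.
This density is strictly decreasing in θ, so the posterior mode lies at the lower boundary of the support.

θ̂_MAP = 7.75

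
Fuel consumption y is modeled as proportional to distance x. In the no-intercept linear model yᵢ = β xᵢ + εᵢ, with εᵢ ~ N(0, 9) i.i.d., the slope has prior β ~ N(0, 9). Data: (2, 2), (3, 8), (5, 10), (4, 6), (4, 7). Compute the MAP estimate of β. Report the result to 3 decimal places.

log p(β | y) = −Σ(yᵢ − βxᵢ)²/(2·9) − β²/(2·9) + const.
Setting the derivative to zero: Σxᵢ(yᵢ − βxᵢ)/9 − β/9 = 0, so β = Σxᵢyᵢ / (Σxᵢ² + σ²/τ²).
Σxᵢyᵢ = 2·2 + 3·8 + 5·10 + 4·6 + 4·7 = 130; Σxᵢ² = 70; σ²/τ² = 1.
β̂_MAP = 130 / (70 + 1) = 130/71 ≈ 1.831.

β̂_MAP = 1.831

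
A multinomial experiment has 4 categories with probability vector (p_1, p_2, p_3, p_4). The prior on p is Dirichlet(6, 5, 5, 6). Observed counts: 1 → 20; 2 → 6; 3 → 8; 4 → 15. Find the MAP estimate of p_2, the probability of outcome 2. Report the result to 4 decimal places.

The posterior is Dirichlet(αᵢ + nᵢ) = Dirichlet(26, 11, 13, 21).
For a Dirichlet(a₁,…,a_K) with all aᵢ > 1, the mode has j-th component (aⱼ − 1)/(Σaᵢ − K).
Here Σaᵢ = 71 and K = 4, so p_2 = (11 − 1)/(71 − 4) = 10/67 ≈ 0.1493.

MAP estimate: 0.1493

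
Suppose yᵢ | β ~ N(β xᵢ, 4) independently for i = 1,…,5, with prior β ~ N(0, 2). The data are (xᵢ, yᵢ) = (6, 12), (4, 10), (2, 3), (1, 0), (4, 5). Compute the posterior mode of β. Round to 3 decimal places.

β̂_MAP = 1.840

log p(β | y) = −Σ(yᵢ − βxᵢ)²/(2·4) − β²/(2·2) + const.
Setting the derivative to zero: Σxᵢ(yᵢ − βxᵢ)/4 − β/2 = 0, so β = Σxᵢyᵢ / (Σxᵢ² + σ²/τ²).
Σxᵢyᵢ = 6·12 + 4·10 + 2·3 + 1·0 + 4·5 = 138; Σxᵢ² = 73; σ²/τ² = 2.
β̂_MAP = 138 / (73 + 2) = 138/75 ≈ 1.840.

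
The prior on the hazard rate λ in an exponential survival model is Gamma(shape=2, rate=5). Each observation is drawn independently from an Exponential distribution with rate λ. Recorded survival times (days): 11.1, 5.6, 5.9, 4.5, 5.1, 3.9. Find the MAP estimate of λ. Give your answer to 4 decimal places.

λ̂_MAP = 0.1703

The Exponential(rate=λ) likelihood is ∝ λ^n e^(−λΣtᵢ). Here n = 6 and Σtᵢ = 11.1 + 5.6 + 5.9 + 4.5 + 5.1 + 3.9 = 36.1.
Posterior ∝ λe^(−5λ) · λ^6e^(−36.1λ) = λ^7e^(−41.1λ), i.e. Gamma(8, 41.1).
Mode = (a−1)/b = 7/41.1 ≈ 0.1703.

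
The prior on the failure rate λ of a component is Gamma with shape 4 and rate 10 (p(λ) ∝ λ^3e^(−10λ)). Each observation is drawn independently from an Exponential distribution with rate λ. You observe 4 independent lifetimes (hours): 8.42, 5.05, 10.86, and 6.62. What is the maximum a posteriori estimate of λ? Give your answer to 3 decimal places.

λ̂_MAP = 0.171

The Exponential(rate=λ) likelihood is ∝ λ^n e^(−λΣtᵢ). Here n = 4 and Σtᵢ = 8.42 + 5.05 + 10.86 + 6.62 = 30.95.
Posterior ∝ λ^3e^(−10λ) · λ^4e^(−30.95λ) = λ^7e^(−40.95λ), i.e. Gamma(8, 40.95).
Mode = (a−1)/b = 7/40.95 ≈ 0.171.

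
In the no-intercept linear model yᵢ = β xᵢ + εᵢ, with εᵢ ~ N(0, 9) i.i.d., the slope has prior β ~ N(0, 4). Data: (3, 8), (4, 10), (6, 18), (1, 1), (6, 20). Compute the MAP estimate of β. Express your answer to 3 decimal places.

log p(β | y) = −Σ(yᵢ − βxᵢ)²/(2·9) − β²/(2·4) + const.
Setting the derivative to zero: Σxᵢ(yᵢ − βxᵢ)/9 − β/4 = 0, so β = Σxᵢyᵢ / (Σxᵢ² + σ²/τ²).
Σxᵢyᵢ = 3·8 + 4·10 + 6·18 + 1·1 + 6·20 = 293; Σxᵢ² = 98; σ²/τ² = 2.25.
β̂_MAP = 293 / (98 + 2.25) = 293/100.25 ≈ 2.923.

β̂_MAP = 2.923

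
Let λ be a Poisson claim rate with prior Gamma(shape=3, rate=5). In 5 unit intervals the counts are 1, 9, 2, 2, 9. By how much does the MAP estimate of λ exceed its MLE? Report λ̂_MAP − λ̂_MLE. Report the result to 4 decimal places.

MAP − MLE = -2.1000

Σxᵢ = 23. Posterior is Gamma(26, 10); MAP = (26−1)/10 = 25/10 ≈ 2.50000.
MLE = x̄ = 23/5 ≈ 4.60000.
Difference = 25/10 − 23/5 = -21/10 ≈ -2.1000.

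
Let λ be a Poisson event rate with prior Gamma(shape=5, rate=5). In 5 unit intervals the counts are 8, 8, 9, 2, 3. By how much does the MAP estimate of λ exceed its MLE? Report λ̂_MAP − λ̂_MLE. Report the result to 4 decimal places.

Σxᵢ = 30. Posterior is Gamma(35, 10); MAP = (35−1)/10 = 34/10 ≈ 3.40000.
MLE = x̄ = 30/5 ≈ 6.00000.
Difference = 34/10 − 30/5 = -13/5 ≈ -2.6000.

MAP − MLE = -2.6000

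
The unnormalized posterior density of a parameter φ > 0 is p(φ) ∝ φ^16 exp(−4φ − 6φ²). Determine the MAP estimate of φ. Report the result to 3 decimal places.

ℓ'(φ) = 16/φ − 4 − 12φ. Setting this to zero and multiplying by φ: 12φ² + 4φ − 16 = 0.
φ = (−4 + √(4² + 4·12·16)) / (2·12) = (−4 + √784) / 24 = (−4 + 28)/24 = 1.
ℓ''(φ) = −16/φ² − 12 < 0, confirming a maximum.

φ̂_MAP = 1.000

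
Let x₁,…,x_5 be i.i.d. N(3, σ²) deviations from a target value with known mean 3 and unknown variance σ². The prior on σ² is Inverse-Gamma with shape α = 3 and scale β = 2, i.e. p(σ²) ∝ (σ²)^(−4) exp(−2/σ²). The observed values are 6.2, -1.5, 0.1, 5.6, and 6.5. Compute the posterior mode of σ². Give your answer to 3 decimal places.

Sum of squared deviations about the known mean: SS = (6.2−3)² + (-1.5−3)² + (0.1−3)² + (5.6−3)² + (6.5−3)² = 57.91.
The Normal likelihood contributes (σ²)^(−n/2) exp(−SS/(2σ²)), so the posterior is Inverse-Gamma(α + n/2, β + SS/2) = Inverse-Gamma(5.5, 30.955).
The mode of Inverse-Gamma(a, b) is b/(a+1) = 30.955/6.5 ≈ 4.762.

σ̂²_MAP = 4.762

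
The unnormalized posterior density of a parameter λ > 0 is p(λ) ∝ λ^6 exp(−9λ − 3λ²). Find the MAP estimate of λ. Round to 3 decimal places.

ℓ'(λ) = 6/λ − 9 − 6λ. Setting this to zero and multiplying by λ: 6λ² + 9λ − 6 = 0.
λ = (−9 + √(9² + 4·6·6)) / (2·6) = (−9 + √225) / 12 = (−9 + 15)/12 = 1/2.
ℓ''(λ) = −6/λ² − 6 < 0, confirming a maximum.

λ̂_MAP = 0.500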